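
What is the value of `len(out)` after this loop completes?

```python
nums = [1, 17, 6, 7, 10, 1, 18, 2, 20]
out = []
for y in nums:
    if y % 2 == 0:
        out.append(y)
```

Count even numbers in [1, 17, 6, 7, 10, 1, 18, 2, 20]
`out` takes the values: [] → [6] → [6, 10] → [6, 10, 18] → [6, 10, 18, 2] → [6, 10, 18, 2, 20]
So `len(out)` = 5

Answer: 5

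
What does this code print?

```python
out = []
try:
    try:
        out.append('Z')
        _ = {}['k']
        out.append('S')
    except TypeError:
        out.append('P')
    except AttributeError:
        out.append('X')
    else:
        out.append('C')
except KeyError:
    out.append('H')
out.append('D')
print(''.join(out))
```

Execution trace: 'Z' (try body) → 'H' (outer except KeyError) → 'D' (after the try/except). Output: ZHD

Answer: ZHD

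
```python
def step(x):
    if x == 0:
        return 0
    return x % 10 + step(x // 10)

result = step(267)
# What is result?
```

Sum of digits of 267: 7 + 6 + 2 = 15

Answer: 15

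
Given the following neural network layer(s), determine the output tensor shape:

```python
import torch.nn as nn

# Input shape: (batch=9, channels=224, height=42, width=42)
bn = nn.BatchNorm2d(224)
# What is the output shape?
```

Input: (9, 224, 42, 42) -> Output: (9, 224, 42, 42)

Answer: (9, 224, 42, 42)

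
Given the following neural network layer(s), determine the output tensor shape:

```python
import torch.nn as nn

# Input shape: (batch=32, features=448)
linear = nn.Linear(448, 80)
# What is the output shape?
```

Input: (32, 448) -> Output: (32, 80)

Answer: (32, 80)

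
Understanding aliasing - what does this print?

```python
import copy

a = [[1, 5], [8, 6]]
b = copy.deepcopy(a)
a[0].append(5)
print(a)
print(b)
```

Key concept: deep copy is fully independent.
Step by step:
`a = [[1, 5], [8, 6]]` → a = [[1, 5], [8, 6]]
`b = copy.deepcopy(a)` → b = [[1, 5], [8, 6]]
`a[0].append(5)` → a = [[1, 5, 5], [8, 6]]
`print(a)` → prints [[1, 5, 5], [8, 6]]
`print(b)` → prints [[1, 5], [8, 6]]

Answer:
[[1, 5, 5], [8, 6]]
[[1, 5], [8, 6]]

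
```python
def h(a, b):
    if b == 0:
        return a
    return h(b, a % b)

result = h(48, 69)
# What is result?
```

h(48, 69) -> h(69, 48) -> h(48, 21) -> h(21, 6) -> h(6, 3) -> h(3, 0) -> 3

Answer: 3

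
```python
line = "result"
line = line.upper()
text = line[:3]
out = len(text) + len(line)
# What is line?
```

Trace:
`line = "result"` → line = 'result'
`line = line.upper()` → line = 'RESULT'
`text = line[:3]` → text = 'RES'
`out = len(text) + len(line)` → out = 9
So line = 'RESULT'

Answer: 'RESULT'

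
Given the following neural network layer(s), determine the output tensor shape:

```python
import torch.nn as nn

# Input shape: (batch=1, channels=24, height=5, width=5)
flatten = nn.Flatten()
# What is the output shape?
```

Input: (1, 24, 5, 5) -> Output: (1, 600)

Answer: (1, 600)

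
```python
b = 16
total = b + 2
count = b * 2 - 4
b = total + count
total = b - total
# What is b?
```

Trace:
`b = 16` → b = 16
`total = b + 2` → total = 18
`count = b * 2 - 4` → count = 28
`b = total + count` → b = 46
`total = b - total` → total = 28
So b = 46

Answer: 46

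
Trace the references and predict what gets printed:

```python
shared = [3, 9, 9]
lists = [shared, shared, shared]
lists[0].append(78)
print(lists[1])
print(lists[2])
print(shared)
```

Key concept: list of same reference.
Step by step:
`shared = [3, 9, 9]` → shared = [3, 9, 9]
`lists = [shared, shared, shared]` → lists = [[3, 9, 9], [3, 9, 9], [3, 9, 9]]
`lists[0].append(78)` → shared = [3, 9, 9, 78]; lists = [[3, 9, 9, 78], [3, 9, 9, 78], [3, 9, 9, 78]]
`print(lists[1])` → prints [3, 9, 9, 78]
`print(lists[2])` → prints [3, 9, 9, 78]
`print(shared)` → prints [3, 9, 9, 78]

Answer:
[3, 9, 9, 78]
[3, 9, 9, 78]
[3, 9, 9, 78]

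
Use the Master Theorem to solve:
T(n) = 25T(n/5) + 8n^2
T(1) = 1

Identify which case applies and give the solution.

a=25, b=5, f(n)=8n^2. log_5(25) = 2. Since c=2 = 2, Case 2 applies: T(n) = Θ(n^log_b(a) · log n) = O(n^2 log n).

Answer: O(n^2 log n) - Case 2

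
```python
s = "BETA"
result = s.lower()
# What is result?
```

Trace:
`s = "BETA"` → s = 'BETA'
`result = s.lower()` → result = 'beta'
So result = 'beta'

Answer: 'beta'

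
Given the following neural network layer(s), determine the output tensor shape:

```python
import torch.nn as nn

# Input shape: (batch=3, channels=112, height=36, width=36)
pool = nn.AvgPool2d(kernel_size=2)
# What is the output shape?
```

Input: (3, 112, 36, 36) -> Output: (3, 112, 18, 18)

Answer: (3, 112, 18, 18)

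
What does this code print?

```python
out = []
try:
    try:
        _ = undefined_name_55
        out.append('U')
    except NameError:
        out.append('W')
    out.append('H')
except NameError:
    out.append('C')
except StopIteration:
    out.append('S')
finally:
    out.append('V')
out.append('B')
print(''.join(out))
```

Execution trace: 'W' (inner except NameError) → 'H' (try body, no exception) → 'V' (finally) → 'B' (after the try/except). Output: WHVB

Answer: WHVB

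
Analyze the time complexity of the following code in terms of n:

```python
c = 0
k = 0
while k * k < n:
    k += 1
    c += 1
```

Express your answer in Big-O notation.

Each loop level contributes: √n. Multiplying the contributions gives O(√n).

Answer: O(√n)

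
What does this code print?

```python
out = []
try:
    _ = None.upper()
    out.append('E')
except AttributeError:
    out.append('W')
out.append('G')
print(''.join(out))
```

Execution trace: 'W' (except AttributeError) → 'G' (after the try/except). Output: WG

Answer: WG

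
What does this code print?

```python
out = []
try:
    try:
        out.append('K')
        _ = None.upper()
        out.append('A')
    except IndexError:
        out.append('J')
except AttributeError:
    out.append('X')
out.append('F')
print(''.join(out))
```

Execution trace: 'K' (try body) → 'X' (outer except AttributeError) → 'F' (after the try/except). Output: KXF

Answer: KXF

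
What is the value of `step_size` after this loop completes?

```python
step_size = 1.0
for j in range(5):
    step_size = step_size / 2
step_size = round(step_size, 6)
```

Halving LR 5 times: 1 / 2^5
`step_size` takes the values: 1.0 → 0.5 → 0.25 → 0.125 → 0.0625 → 0.03125

Answer: 0.03125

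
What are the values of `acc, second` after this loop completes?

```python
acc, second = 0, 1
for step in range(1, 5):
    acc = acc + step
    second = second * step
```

Sum and factorial of 1 to 4
`acc, second` takes the values: (0, 1) → (1, 1) → (3, 1) → (3, 2) → (6, 2) → (6, 6) → (10, 6) → (10, 24)

Answer: 10, 24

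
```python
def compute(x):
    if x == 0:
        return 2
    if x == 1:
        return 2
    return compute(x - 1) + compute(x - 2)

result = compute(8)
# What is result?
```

Build up from base cases: compute(0)=2, compute(1)=2, compute(2)=4, compute(3)=6, compute(4)=10, compute(5)=16, compute(6)=26, ..., compute(8)=68

Answer: 68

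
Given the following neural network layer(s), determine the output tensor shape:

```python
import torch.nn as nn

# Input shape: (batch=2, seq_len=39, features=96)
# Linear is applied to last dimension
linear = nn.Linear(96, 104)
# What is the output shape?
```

Input: (2, 39, 96) -> Output: (2, 39, 104)

Answer: (2, 39, 104)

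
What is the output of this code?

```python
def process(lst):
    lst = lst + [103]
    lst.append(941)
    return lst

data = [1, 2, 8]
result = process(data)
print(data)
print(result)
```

Key concept: rebinding parameter vs mutation.
Step by step:
`data = [1, 2, 8]` → data = [1, 2, 8]
`result = process(data)` → result = [1, 2, 8, 103, 941]
`print(data)` → prints [1, 2, 8]
`print(result)` → prints [1, 2, 8, 103, 941]

Answer:
[1, 2, 8]
[1, 2, 8, 103, 941]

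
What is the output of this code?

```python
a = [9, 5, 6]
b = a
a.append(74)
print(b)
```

Key concept: basic list aliasing.
Step by step:
`a = [9, 5, 6]` → a = [9, 5, 6]
`b = a` → b = [9, 5, 6] (same object as a)
`a.append(74)` → a = [9, 5, 6, 74] (same object as b); b = [9, 5, 6, 74] (same object as a)
`print(b)` → prints [9, 5, 6, 74]

Answer: [9, 5, 6, 74]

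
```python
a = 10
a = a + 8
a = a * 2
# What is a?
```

Trace:
`a = 10` → a = 10
`a = a + 8` → a = 18
`a = a * 2` → a = 36
So a = 36

Answer: 36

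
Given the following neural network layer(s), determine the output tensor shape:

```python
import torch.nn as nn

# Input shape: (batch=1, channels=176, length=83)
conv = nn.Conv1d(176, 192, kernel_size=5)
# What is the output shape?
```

Input: (1, 176, 83) -> Output: (1, 192, 79)

Answer: (1, 192, 79)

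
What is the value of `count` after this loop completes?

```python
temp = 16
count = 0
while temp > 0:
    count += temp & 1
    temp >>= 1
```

Count set bits in 16 (binary: 0b10000)
`count` takes the values: 0 → 1

Answer: 1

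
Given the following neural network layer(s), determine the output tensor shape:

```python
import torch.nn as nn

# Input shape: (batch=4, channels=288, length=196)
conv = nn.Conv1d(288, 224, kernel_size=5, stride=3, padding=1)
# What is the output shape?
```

Input: (4, 288, 196) -> Output: (4, 224, 65)

Answer: (4, 224, 65)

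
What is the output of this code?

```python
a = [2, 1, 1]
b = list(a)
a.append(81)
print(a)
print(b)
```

Key concept: list() constructor creates copy.
Step by step:
`a = [2, 1, 1]` → a = [2, 1, 1]
`b = list(a)` → b = [2, 1, 1]
`a.append(81)` → a = [2, 1, 1, 81]
`print(a)` → prints [2, 1, 1, 81]
`print(b)` → prints [2, 1, 1]

Answer:
[2, 1, 1, 81]
[2, 1, 1]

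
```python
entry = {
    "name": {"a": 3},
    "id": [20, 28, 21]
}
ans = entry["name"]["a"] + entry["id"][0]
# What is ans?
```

Trace:
`entry = { ...` → entry = {'name': {'a': 3}, 'id': [20, 28, 21]}
`ans = entry["name"]["a"] + entry["id"][0]` → ans = 23
So ans = 23

Answer: 23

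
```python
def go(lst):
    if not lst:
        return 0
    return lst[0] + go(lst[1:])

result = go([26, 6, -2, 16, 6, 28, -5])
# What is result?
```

26 + 6 + (-2) + 16 + 6 + 28 + (-5) + 0 = 75

Answer: 75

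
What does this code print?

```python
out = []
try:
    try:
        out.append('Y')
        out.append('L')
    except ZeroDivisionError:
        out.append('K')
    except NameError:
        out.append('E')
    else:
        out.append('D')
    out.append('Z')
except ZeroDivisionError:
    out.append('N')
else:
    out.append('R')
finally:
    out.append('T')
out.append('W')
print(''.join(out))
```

Execution trace: 'Y' (inner try body) → 'L' (inner try body, no exception) → 'D' (inner else) → 'Z' (try body, no exception) → 'R' (else) → 'T' (finally) → 'W' (after the try/except). Output: YLDZRTW

Answer: YLDZRTW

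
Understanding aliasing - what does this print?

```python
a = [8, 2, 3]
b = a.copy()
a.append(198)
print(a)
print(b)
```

Key concept: list.copy() creates independent copy.
Step by step:
`a = [8, 2, 3]` → a = [8, 2, 3]
`b = a.copy()` → b = [8, 2, 3]
`a.append(198)` → a = [8, 2, 3, 198]
`print(a)` → prints [8, 2, 3, 198]
`print(b)` → prints [8, 2, 3]

Answer:
[8, 2, 3, 198]
[8, 2, 3]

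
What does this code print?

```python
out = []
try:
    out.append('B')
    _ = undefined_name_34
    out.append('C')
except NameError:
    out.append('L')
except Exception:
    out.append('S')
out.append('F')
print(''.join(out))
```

Execution trace: 'B' (try body) → 'L' (except NameError) → 'F' (after the try/except). Output: BLF

Answer: BLF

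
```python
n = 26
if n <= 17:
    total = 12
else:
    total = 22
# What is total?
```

Trace:
`n = 26` → n = 26
`if n <= 17: ...` → n <= 17 is False, take else branch → total = 22
So total = 22

Answer: 22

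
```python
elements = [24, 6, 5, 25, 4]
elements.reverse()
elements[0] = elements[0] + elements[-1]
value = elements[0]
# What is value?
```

Trace:
`elements = [24, 6, 5, 25, 4]` → elements = [24, 6, 5, 25, 4]
`elements.reverse()` → elements = [4, 25, 5, 6, 24]
`elements[0] = elements[0] + elements[-1]` → elements = [28, 25, 5, 6, 24]
`value = elements[0]` → value = 28
So value = 28

Answer: 28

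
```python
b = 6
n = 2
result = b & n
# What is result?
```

Trace:
`b = 6` → b = 6
`n = 2` → n = 2
`result = b & n` → result = 2
So result = 2

Answer: 2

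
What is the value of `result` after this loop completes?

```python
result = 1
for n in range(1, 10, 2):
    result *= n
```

Product of 1, 3, 5, ... up to 9
`result` takes the values: 1 → 3 → 15 → 105 → 945

Answer: 945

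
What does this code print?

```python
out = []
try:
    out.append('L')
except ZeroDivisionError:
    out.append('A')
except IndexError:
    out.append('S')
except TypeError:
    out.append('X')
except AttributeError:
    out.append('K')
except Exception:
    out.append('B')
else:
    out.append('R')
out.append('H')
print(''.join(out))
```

Execution trace: 'L' (try body, no exception) → 'R' (else) → 'H' (after the try/except). Output: LRH

Answer: LRH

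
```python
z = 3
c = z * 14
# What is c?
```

Trace:
`z = 3` → z = 3
`c = z * 14` → c = 42
So c = 42

Answer: 42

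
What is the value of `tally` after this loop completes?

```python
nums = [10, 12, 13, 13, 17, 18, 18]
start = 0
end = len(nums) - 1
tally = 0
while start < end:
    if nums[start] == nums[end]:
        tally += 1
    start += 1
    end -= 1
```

Count matching pairs from ends
`tally` takes the values: 0

Answer: 0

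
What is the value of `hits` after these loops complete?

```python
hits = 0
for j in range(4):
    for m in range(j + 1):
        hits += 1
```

Triangle: 1 + 2 + ... + 4
`hits` takes the values: 0 → 1 → 2 → 3 → 4 → 5 → 6 → 7 → 8 → 9 → 10

Answer: 10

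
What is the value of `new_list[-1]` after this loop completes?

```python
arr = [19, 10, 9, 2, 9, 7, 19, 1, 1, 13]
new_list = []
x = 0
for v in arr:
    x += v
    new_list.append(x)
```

Cumulative sum ends at 90
`new_list` takes the values: [] → [19] → [19, 29] → [19, 29, 38] → [19, 29, 38, 40] → [19, 29, 38, 40, 49] → [19, 29, 38, 40, 49, 56] → [19, 29, 38, 40, 49, 56, 75] → [19, 29, 38, 40, 49, 56, 75, 76] → [19, 29, 38, 40, 49, 56, 75, 76, 77] → [19, 29, 38, 40, 49, 56, 75, 76, 77, 90]
So `new_list[-1]` = 90

Answer: 90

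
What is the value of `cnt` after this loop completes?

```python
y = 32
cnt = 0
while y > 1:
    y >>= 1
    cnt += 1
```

Count right shifts until 1
`cnt` takes the values: 0 → 1 → 2 → 3 → 4 → 5

Answer: 5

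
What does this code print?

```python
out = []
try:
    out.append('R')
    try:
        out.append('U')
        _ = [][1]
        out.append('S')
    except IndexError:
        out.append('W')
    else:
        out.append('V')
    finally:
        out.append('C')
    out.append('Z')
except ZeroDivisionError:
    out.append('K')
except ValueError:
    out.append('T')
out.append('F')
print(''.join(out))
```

Execution trace: 'R' (try body) → 'U' (inner try body) → 'W' (inner except IndexError) → 'C' (inner finally) → 'Z' (try body, no exception) → 'F' (after the try/except). Output: RUWCZF

Answer: RUWCZF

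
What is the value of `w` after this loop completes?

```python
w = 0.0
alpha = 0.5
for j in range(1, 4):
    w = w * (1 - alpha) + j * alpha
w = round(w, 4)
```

Moving average with lr=0.5
`w` takes the values: 0.0 → 0.5 → 1.25 → 2.125

Answer: 2.125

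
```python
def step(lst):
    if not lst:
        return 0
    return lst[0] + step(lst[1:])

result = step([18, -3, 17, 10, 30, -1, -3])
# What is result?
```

18 + (-3) + 17 + 10 + 30 + (-1) + (-3) + 0 = 68

Answer: 68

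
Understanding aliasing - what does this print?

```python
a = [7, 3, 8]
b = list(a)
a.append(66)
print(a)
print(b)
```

Key concept: list() constructor creates copy.
Step by step:
`a = [7, 3, 8]` → a = [7, 3, 8]
`b = list(a)` → b = [7, 3, 8]
`a.append(66)` → a = [7, 3, 8, 66]
`print(a)` → prints [7, 3, 8, 66]
`print(b)` → prints [7, 3, 8]

Answer:
[7, 3, 8, 66]
[7, 3, 8]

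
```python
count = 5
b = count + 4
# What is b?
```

Trace:
`count = 5` → count = 5
`b = count + 4` → b = 9
So b = 9

Answer: 9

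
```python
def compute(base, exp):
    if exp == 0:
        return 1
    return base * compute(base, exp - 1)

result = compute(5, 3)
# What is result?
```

compute(5, 3) = 5 * 5 * 5 = 125

Answer: 125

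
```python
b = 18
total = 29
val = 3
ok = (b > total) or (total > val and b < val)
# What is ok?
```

Trace:
`b = 18` → b = 18
`total = 29` → total = 29
`val = 3` → val = 3
`ok = (b > total) or (total > val and b < val)` → ok = False
So ok = False

Answer: False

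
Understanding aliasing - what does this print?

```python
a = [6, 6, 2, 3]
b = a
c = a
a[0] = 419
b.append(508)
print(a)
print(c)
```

Key concept: multiple aliases.
Step by step:
`a = [6, 6, 2, 3]` → a = [6, 6, 2, 3]
`b = a` → b = [6, 6, 2, 3] (same object as a)
`c = a` → c = [6, 6, 2, 3] (same object as a, b)
`a[0] = 419` → a = [419, 6, 2, 3] (same object as b, c); b = [419, 6, 2, 3] (same object as a, c); c = [419, 6, 2, 3] (same object as a, b)
`b.append(508)` → a = [419, 6, 2, 3, 508] (same object as b, c); b = [419, 6, 2, 3, 508] (same object as a, c); c = [419, 6, 2, 3, 508] (same object as a, b)
`print(a)` → prints [419, 6, 2, 3, 508]
`print(c)` → prints [419, 6, 2, 3, 508]

Answer:
[419, 6, 2, 3, 508]
[419, 6, 2, 3, 508]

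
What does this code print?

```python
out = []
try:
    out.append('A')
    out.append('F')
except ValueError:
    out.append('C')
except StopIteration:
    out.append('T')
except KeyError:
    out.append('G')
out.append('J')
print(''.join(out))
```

Execution trace: 'A' (try body) → 'F' (try body, no exception) → 'J' (after the try/except). Output: AFJ

Answer: AFJ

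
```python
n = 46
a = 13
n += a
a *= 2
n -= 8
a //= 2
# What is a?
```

Trace:
`n = 46` → n = 46
`a = 13` → a = 13
`n += a` → n = 59
`a *= 2` → a = 26
`n -= 8` → n = 51
`a //= 2` → a = 13
So a = 13

Answer: 13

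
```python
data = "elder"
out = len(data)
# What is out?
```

Trace:
`data = "elder"` → data = 'elder'
`out = len(data)` → out = 5
So out = 5

Answer: 5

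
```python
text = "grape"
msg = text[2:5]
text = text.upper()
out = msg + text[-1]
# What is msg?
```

Trace:
`text = "grape"` → text = 'grape'
`msg = text[2:5]` → msg = 'ape'
`text = text.upper()` → text = 'GRAPE'
`out = msg + text[-1]` → out = 'apeE'
So msg = 'ape'

Answer: 'ape'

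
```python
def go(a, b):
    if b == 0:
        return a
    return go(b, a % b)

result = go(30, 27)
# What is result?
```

go(30, 27) -> go(27, 3) -> go(3, 0) -> 3

Answer: 3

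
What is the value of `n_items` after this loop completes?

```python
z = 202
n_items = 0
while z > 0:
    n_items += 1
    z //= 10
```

Count digits by repeated division by 10
`n_items` takes the values: 0 → 1 → 2 → 3

Answer: 3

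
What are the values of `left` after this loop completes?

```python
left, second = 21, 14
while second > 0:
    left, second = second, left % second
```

GCD of 21 and 14
`left` takes the values: 21 → 14 → 7

Answer: 7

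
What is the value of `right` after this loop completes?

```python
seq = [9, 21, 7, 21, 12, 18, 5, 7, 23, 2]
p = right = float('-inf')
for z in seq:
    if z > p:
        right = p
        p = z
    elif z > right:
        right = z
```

Second largest (with repeats) in [9, 21, 7, 21, 12, 18, 5, 7, 23, 2]
`right` takes the values: -inf → 9 → 21

Answer: 21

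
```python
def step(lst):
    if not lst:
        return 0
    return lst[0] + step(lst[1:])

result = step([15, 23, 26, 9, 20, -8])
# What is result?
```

15 + 23 + 26 + 9 + 20 + (-8) + 0 = 85

Answer: 85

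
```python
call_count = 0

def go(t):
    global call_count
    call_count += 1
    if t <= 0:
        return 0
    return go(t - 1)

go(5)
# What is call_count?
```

Linear recursion stepping by 1: 6 calls from t=5 down to ≤0.

Answer: 6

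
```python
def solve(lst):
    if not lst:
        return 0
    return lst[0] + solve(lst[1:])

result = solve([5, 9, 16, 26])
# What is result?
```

5 + 9 + 16 + 26 + 0 = 56

Answer: 56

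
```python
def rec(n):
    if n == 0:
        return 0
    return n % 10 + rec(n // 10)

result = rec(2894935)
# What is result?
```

Sum of digits of 2894935: 5 + 3 + 9 + 4 + 9 + 8 + 2 = 40

Answer: 40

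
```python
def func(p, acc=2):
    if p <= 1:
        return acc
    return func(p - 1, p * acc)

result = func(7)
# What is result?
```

Accumulator trace (n, acc): (7, 2) -> (6, 14) -> (5, 84) -> (4, 420) -> (3, 1680) -> (2, 5040) -> (1, 10080) -> return 10080

Answer: 10080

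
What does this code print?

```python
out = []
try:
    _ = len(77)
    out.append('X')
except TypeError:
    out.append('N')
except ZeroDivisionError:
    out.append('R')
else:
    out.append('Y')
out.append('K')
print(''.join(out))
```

Execution trace: 'N' (except TypeError) → 'K' (after the try/except). Output: NK

Answer: NK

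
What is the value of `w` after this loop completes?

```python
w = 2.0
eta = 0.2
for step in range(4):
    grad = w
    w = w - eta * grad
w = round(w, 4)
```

Gradient descent: w = 2.0 * (1 - 0.2)^4
`w` takes the values: 2.0 → 1.6 → 1.28 → 1.024 → 0.8192

Answer: 0.8192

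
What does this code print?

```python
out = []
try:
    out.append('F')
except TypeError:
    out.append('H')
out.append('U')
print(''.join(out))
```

Execution trace: 'F' (try body, no exception) → 'U' (after the try/except). Output: FU

Answer: FU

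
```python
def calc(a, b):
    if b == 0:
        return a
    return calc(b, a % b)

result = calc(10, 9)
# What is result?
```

calc(10, 9) -> calc(9, 1) -> calc(1, 0) -> 1

Answer: 1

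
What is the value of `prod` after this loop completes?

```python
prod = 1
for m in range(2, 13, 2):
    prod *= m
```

Product of even numbers 2 to 12
`prod` takes the values: 1 → 2 → 8 → 48 → 384 → 3840 → 46080

Answer: 46080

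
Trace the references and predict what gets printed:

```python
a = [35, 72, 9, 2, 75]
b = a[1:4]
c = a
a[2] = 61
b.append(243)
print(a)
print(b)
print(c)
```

Key concept: slice vs alias.
Step by step:
`a = [35, 72, 9, 2, 75]` → a = [35, 72, 9, 2, 75]
`b = a[1:4]` → b = [72, 9, 2]
`c = a` → c = [35, 72, 9, 2, 75] (same object as a)
`a[2] = 61` → a = [35, 72, 61, 2, 75] (same object as c); c = [35, 72, 61, 2, 75] (same object as a)
`b.append(243)` → b = [72, 9, 2, 243]
`print(a)` → prints [35, 72, 61, 2, 75]
`print(b)` → prints [72, 9, 2, 243]
`print(c)` → prints [35, 72, 61, 2, 75]

Answer:
[35, 72, 61, 2, 75]
[72, 9, 2, 243]
[35, 72, 61, 2, 75]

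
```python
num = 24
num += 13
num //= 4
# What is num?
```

Trace:
`num = 24` → num = 24
`num += 13` → num = 37
`num //= 4` → num = 9
So num = 9

Answer: 9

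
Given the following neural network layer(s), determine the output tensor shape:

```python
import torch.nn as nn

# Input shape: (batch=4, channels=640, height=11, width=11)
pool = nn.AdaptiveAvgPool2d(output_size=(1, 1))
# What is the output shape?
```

Input: (4, 640, 11, 11) -> Output: (4, 640, 1, 1)

Answer: (4, 640, 1, 1)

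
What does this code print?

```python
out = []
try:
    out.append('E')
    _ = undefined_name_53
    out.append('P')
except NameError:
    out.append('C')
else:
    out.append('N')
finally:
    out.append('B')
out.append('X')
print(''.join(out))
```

Execution trace: 'E' (try body) → 'C' (except NameError) → 'B' (finally) → 'X' (after the try/except). Output: ECBX

Answer: ECBX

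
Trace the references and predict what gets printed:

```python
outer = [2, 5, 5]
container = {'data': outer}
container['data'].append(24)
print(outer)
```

Key concept: dict holds reference to list.
Step by step:
`outer = [2, 5, 5]` → outer = [2, 5, 5]
`container = {'data': outer}` → container = {'data': [2, 5, 5]}
`container['data'].append(24)` → outer = [2, 5, 5, 24]; container = {'data': [2, 5, 5, 24]}
`print(outer)` → prints [2, 5, 5, 24]

Answer: [2, 5, 5, 24]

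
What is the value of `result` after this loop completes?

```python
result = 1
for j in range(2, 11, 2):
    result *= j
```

Product of even numbers 2 to 10
`result` takes the values: 1 → 2 → 8 → 48 → 384 → 3840

Answer: 3840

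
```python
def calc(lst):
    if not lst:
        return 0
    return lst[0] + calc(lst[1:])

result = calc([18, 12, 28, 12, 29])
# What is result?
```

18 + 12 + 28 + 12 + 29 + 0 = 99

Answer: 99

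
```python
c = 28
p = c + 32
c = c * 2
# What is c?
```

Trace:
`c = 28` → c = 28
`p = c + 32` → p = 60
`c = c * 2` → c = 56
So c = 56

Answer: 56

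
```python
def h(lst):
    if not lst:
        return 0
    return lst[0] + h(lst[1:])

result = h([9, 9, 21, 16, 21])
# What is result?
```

9 + 9 + 21 + 16 + 21 + 0 = 76

Answer: 76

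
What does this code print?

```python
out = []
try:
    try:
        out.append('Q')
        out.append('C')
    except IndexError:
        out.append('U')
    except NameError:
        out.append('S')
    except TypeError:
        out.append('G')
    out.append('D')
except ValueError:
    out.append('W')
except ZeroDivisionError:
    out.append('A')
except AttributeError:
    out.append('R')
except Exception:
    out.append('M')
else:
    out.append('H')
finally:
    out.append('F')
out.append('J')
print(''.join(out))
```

Execution trace: 'Q' (inner try body) → 'C' (inner try body, no exception) → 'D' (try body, no exception) → 'H' (else) → 'F' (finally) → 'J' (after the try/except). Output: QCDHFJ

Answer: QCDHFJ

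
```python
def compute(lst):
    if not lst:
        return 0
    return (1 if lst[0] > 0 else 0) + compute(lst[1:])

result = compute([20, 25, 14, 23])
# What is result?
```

Count of positive elements in [20, 25, 14, 23] = 4

Answer: 4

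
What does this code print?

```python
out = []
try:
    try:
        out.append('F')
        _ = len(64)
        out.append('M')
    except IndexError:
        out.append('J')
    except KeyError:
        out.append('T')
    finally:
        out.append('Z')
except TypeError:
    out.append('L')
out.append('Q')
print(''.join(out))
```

Execution trace: 'F' (try body) → 'Z' (finally) → 'L' (outer except TypeError) → 'Q' (after the try/except). Output: FZLQ

Answer: FZLQ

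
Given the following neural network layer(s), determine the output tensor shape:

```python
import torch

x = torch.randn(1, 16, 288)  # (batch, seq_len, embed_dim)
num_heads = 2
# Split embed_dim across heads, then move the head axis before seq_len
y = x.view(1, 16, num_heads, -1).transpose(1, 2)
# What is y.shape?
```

Input: (1, 16, 288) -> head_dim = 288 // 2 = 144; after view: (1, 16, 2, 144) -> after transpose(1, 2): (1, 2, 16, 144) -> Output: (1, 2, 16, 144)

Answer: (1, 2, 16, 144)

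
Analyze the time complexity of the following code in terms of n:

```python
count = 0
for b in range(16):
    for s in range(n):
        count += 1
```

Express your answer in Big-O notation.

Each loop level contributes: 1 × n. Multiplying the contributions gives O(n).

Answer: O(n)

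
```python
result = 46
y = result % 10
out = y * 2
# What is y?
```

Trace:
`result = 46` → result = 46
`y = result % 10` → y = 6
`out = y * 2` → out = 12
So y = 6

Answer: 6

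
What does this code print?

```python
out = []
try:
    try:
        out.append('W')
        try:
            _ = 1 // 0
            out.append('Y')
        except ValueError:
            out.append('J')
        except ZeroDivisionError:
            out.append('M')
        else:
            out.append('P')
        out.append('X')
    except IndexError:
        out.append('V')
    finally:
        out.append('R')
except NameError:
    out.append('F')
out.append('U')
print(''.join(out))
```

Execution trace: 'W' (try body) → 'M' (inner except ZeroDivisionError) → 'X' (try body, no exception) → 'R' (finally) → 'U' (after the try/except). Output: WMXRU

Answer: WMXRU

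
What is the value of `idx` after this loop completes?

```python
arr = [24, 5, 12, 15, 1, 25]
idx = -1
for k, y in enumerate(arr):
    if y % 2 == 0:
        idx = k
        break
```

First even number index in [24, 5, 12, 15, 1, 25]
`idx` takes the values: -1 → 0

Answer: 0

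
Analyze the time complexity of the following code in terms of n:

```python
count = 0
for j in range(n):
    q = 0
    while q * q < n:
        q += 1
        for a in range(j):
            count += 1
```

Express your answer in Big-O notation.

Each loop level contributes: n × √n × n. Multiplying the contributions gives O(n^2√n).

Answer: O(n^2√n)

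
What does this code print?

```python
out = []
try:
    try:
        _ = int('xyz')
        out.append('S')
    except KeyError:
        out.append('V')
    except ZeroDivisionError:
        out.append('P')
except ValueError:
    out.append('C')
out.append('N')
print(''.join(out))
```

Execution trace: 'C' (outer except ValueError) → 'N' (after the try/except). Output: CN

Answer: CN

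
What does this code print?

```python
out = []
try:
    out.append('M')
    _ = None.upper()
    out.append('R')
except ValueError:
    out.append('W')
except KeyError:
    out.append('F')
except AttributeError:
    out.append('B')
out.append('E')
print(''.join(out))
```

Execution trace: 'M' (try body) → 'B' (except AttributeError) → 'E' (after the try/except). Output: MBE

Answer: MBE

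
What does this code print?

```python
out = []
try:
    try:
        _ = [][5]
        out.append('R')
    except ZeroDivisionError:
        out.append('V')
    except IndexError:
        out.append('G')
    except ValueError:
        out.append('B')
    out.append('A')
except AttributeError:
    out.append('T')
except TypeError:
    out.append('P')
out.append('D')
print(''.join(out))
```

Execution trace: 'G' (inner except IndexError) → 'A' (try body, no exception) → 'D' (after the try/except). Output: GAD

Answer: GAD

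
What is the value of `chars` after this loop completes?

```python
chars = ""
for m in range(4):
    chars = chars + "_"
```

Repeat '_' 4 times
`chars` takes the values: "" → "_" → "__" → "___" → "____"

Answer: "____"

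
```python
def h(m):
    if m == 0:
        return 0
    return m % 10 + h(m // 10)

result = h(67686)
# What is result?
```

Sum of digits of 67686: 6 + 8 + 6 + 7 + 6 = 33

Answer: 33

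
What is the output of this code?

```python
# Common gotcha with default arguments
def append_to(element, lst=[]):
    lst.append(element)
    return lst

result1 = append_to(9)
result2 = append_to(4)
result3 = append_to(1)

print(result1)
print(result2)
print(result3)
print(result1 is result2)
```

Key concept: mutable default argument gotcha.
Step by step:
`result1 = append_to(9)` → result1 = [9]
`result2 = append_to(4)` → result1 = [9, 4] (same object as result2); result2 = [9, 4] (same object as result1)
`result3 = append_to(1)` → result1 = [9, 4, 1] (same object as result2, result3); result2 = [9, 4, 1] (same object as result1, result3); result3 = [9, 4, 1] (same object as result1, result2)
`print(result1)` → prints [9, 4, 1]
`print(result2)` → prints [9, 4, 1]
`print(result3)` → prints [9, 4, 1]
`print(result1 is result2)` → prints True

Answer:
[9, 4, 1]
[9, 4, 1]
[9, 4, 1]
True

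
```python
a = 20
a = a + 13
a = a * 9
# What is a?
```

Trace:
`a = 20` → a = 20
`a = a + 13` → a = 33
`a = a * 9` → a = 297
So a = 297

Answer: 297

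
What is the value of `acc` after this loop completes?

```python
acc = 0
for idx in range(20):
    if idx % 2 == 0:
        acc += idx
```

Sum of even numbers 0 to 19
`acc` takes the values: 0 → 2 → 6 → 12 → 20 → 30 → 42 → 56 → 72 → 90

Answer: 90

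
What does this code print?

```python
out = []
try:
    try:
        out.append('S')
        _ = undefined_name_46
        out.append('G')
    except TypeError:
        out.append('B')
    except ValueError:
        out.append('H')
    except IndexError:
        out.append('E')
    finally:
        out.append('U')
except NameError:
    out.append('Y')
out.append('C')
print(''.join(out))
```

Execution trace: 'S' (try body) → 'U' (finally) → 'Y' (outer except NameError) → 'C' (after the try/except). Output: SUYC

Answer: SUYC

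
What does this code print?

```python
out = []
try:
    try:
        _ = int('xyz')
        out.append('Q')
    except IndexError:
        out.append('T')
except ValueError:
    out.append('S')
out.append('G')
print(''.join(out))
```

Execution trace: 'S' (outer except ValueError) → 'G' (after the try/except). Output: SG

Answer: SG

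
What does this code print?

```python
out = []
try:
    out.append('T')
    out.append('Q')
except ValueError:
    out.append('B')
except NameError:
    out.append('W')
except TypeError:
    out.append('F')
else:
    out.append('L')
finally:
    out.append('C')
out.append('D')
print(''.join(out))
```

Execution trace: 'T' (try body) → 'Q' (try body, no exception) → 'L' (else) → 'C' (finally) → 'D' (after the try/except). Output: TQLCD

Answer: TQLCD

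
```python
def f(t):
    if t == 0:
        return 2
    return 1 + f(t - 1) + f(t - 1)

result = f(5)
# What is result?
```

f(t) = 1 + 2·f(t-1), f(0)=2. Closed form: (2+1)·2^5 - 1 = 95.

Answer: 95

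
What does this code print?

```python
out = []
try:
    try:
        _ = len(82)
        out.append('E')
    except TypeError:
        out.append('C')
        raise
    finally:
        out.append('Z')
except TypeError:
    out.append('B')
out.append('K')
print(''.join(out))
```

Execution trace: 'C' (inner except TypeError) → 'Z' (inner finally) → 'B' (outer except TypeError) → 'K' (after the try/except). Output: CZBK

Answer: CZBK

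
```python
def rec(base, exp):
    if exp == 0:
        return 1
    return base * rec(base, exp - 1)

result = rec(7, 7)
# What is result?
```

rec(7, 7) = 7 * 7 * 7 * 7 * 7 * 7 * 7 = 823543

Answer: 823543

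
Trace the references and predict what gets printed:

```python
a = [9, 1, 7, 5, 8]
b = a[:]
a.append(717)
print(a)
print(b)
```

Key concept: slice [:] creates copy.
Step by step:
`a = [9, 1, 7, 5, 8]` → a = [9, 1, 7, 5, 8]
`b = a[:]` → b = [9, 1, 7, 5, 8]
`a.append(717)` → a = [9, 1, 7, 5, 8, 717]
`print(a)` → prints [9, 1, 7, 5, 8, 717]
`print(b)` → prints [9, 1, 7, 5, 8]

Answer:
[9, 1, 7, 5, 8, 717]
[9, 1, 7, 5, 8]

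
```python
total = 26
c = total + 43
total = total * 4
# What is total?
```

Trace:
`total = 26` → total = 26
`c = total + 43` → c = 69
`total = total * 4` → total = 104
So total = 104

Answer: 104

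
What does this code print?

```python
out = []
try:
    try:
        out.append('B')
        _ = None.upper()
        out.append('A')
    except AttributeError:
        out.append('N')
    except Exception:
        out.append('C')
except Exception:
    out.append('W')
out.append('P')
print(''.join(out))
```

Execution trace: 'B' (inner try body) → 'N' (inner except AttributeError) → 'P' (after the try/except). Output: BNP

Answer: BNP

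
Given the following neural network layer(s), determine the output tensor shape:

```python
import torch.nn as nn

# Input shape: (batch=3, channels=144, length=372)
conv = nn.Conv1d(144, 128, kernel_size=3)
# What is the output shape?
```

Input: (3, 144, 372) -> Output: (3, 128, 370)

Answer: (3, 128, 370)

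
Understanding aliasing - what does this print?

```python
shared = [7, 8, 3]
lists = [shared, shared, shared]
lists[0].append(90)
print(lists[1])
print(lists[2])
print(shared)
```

Key concept: list of same reference.
Step by step:
`shared = [7, 8, 3]` → shared = [7, 8, 3]
`lists = [shared, shared, shared]` → lists = [[7, 8, 3], [7, 8, 3], [7, 8, 3]]
`lists[0].append(90)` → shared = [7, 8, 3, 90]; lists = [[7, 8, 3, 90], [7, 8, 3, 90], [7, 8, 3, 90]]
`print(lists[1])` → prints [7, 8, 3, 90]
`print(lists[2])` → prints [7, 8, 3, 90]
`print(shared)` → prints [7, 8, 3, 90]

Answer:
[7, 8, 3, 90]
[7, 8, 3, 90]
[7, 8, 3, 90]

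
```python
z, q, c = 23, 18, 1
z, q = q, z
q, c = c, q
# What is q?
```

Trace:
`z, q, c = 23, 18, 1` → z = 23; q = 18; c = 1
`z, q = q, z` → z = 18; q = 23
`q, c = c, q` → q = 1; c = 23
So q = 1

Answer: 1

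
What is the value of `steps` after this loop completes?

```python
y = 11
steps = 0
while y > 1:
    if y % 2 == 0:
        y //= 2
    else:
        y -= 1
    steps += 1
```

Steps to reduce 11 to 1
`steps` takes the values: 0 → 1 → 2 → 3 → 4 → 5

Answer: 5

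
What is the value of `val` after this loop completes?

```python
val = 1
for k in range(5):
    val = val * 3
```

Multiply by 3, 5 times: 1 * 3^5 = 243
`val` takes the values: 1 → 3 → 9 → 27 → 81 → 243

Answer: 243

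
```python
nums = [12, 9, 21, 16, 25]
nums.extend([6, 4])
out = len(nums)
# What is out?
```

Trace:
`nums = [12, 9, 21, 16, 25]` → nums = [12, 9, 21, 16, 25]
`nums.extend([6, 4])` → nums = [12, 9, 21, 16, 25, 6, 4]
`out = len(nums)` → out = 7
So out = 7

Answer: 7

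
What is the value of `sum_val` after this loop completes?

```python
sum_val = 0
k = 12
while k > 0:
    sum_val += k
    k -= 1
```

Sum 12 down to 1
`sum_val` takes the values: 0 → 12 → 23 → 33 → 42 → 50 → 57 → 63 → 68 → 72 → 75 → 77 → 78

Answer: 78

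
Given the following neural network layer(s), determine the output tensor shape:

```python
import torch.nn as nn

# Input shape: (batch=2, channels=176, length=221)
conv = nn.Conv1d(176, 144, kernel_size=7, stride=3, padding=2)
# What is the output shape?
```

Input: (2, 176, 221) -> Output: (2, 144, 73)

Answer: (2, 144, 73)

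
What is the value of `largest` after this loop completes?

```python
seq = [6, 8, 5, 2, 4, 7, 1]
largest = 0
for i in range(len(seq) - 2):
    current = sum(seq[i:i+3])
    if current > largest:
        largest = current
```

Max sum of 3-element window in [6, 8, 5, 2, 4, 7, 1]
`largest` takes the values: 0 → 19

Answer: 19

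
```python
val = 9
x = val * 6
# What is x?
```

Trace:
`val = 9` → val = 9
`x = val * 6` → x = 54
So x = 54

Answer: 54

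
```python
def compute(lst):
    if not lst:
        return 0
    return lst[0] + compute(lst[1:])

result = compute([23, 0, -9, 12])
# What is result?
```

23 + 0 + (-9) + 12 + 0 = 26

Answer: 26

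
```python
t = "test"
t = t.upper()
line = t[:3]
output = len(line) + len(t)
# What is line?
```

Trace:
`t = "test"` → t = 'test'
`t = t.upper()` → t = 'TEST'
`line = t[:3]` → line = 'TES'
`output = len(line) + len(t)` → output = 7
So line = 'TES'

Answer: 'TES'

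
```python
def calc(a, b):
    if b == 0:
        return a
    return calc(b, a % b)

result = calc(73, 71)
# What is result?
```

calc(73, 71) -> calc(71, 2) -> calc(2, 1) -> calc(1, 0) -> 1

Answer: 1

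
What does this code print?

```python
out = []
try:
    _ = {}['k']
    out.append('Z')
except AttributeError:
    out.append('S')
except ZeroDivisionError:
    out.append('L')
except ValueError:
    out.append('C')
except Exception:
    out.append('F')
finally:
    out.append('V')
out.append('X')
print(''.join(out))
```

Execution trace: 'F' (except Exception) → 'V' (finally) → 'X' (after the try/except). Output: FVX

Answer: FVX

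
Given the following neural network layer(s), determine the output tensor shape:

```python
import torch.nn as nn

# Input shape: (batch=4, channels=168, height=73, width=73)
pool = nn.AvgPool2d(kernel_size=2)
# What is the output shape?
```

Input: (4, 168, 73, 73) -> Output: (4, 168, 36, 36)

Answer: (4, 168, 36, 36)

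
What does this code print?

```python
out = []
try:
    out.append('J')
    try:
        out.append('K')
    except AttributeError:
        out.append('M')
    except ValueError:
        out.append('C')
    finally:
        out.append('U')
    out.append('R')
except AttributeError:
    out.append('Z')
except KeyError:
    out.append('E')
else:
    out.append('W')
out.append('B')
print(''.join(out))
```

Execution trace: 'J' (try body) → 'K' (inner try body, no exception) → 'U' (inner finally) → 'R' (try body, no exception) → 'W' (else) → 'B' (after the try/except). Output: JKURWB

Answer: JKURWB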